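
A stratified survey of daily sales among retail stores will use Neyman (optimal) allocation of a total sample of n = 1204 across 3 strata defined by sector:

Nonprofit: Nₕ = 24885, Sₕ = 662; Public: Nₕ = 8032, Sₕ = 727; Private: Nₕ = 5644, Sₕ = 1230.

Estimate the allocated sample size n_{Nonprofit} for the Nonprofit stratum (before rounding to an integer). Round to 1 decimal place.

Neyman allocation: nₕ = n·NₕSₕ / Σⱼ NⱼSⱼ.
Σ NⱼSⱼ = 24885·662 + 8032·727 + 5644·1230 = 2.9255254 × 10^7.
n_{Nonprofit} = 1204·24885·662 / (2.9255254 × 10^7) = 678.0.

678.0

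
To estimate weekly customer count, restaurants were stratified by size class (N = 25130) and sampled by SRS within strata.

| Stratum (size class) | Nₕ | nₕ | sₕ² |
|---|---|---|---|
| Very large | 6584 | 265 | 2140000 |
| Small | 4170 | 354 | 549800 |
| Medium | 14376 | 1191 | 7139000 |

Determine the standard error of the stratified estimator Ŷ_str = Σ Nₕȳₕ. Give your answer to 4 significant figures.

Var(Ŷ_str) = Σₕ Nₕ²(1 − fₕ)sₕ²/nₕ.
Very large: 6584²·(1 − 265/6584)·2140000/265 = 3.3597431 × 10^11.
Small: 4170²·(1 − 354/4170)·549800/354 = 2.4714162 × 10^10.
Medium: 14376²·(1 − 1191/14376)·7139000/1191 = 1.1361713 × 10^12.
Sum = 1.4968598 × 10^12.
SE = √(1.4968598 × 10^12) = 1.223 × 10^6.

1.223 × 10^6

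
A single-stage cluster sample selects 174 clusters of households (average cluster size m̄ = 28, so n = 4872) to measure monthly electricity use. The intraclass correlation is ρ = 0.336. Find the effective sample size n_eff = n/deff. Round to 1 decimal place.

483.7

deff = 1 + (28 − 1)·0.336 = 1 + 9.072 = 10.072.
n_eff = 4872 / 10.072 = 483.7.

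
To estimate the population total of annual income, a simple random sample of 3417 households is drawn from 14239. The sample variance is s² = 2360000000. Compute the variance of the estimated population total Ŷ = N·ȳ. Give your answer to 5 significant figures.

Var(Ŷ) = N²·Var(ȳ) = N²·(1 − n/N)·s²/n.
f = 3417/14239 = 0.23997472; Var(ȳ) = 0.76002528·2360000000/3417 = 524922.35.
Var(Ŷ) = 14239² · 524922.35 = 1.0642755 × 10^14.

1.0643 × 10^14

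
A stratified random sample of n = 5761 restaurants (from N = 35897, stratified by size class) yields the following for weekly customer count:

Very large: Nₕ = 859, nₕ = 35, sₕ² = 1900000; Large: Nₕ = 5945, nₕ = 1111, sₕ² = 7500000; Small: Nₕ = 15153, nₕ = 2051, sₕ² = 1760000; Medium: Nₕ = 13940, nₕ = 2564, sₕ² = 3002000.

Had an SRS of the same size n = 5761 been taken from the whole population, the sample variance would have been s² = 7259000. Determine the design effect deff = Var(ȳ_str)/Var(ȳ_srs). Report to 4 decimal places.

Var(ȳ_str) = Σ Wₕ²(1−fₕ)sₕ²/nₕ with Wₕ = Nₕ/35897:
  Very large: (859/35897)²·(1−35/859)·1900000/35 = 29.818763
  Large: (5945/35897)²·(1−1111/5945)·7500000/1111 = 150.55299
  Small: (15153/35897)²·(1−2051/15153)·1760000/2051 = 132.21079
  Medium: (13940/35897)²·(1−2564/13940)·3002000/2564 = 144.0883
  → Var(ȳ_str) = 456.67084.
Var(ȳ_srs) = (1 − 5761/35897)·7259000/5761 = 1057.8068.
deff = 456.67084 / 1057.8068 = 0.4317.

0.4317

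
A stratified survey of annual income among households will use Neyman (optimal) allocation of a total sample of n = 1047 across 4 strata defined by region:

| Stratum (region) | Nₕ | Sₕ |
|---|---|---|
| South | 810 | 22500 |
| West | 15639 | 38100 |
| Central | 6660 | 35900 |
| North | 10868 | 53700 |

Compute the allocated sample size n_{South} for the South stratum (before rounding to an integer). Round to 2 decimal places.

13.28

Neyman allocation: nₕ = n·NₕSₕ / Σⱼ NⱼSⱼ.
Σ NⱼSⱼ = 810·22500 + 15639·38100 + 6660·35900 + 10868·53700 = 1.4367765 × 10^9.
n_{South} = 1047·810·22500 / (1.4367765 × 10^9) = 13.28.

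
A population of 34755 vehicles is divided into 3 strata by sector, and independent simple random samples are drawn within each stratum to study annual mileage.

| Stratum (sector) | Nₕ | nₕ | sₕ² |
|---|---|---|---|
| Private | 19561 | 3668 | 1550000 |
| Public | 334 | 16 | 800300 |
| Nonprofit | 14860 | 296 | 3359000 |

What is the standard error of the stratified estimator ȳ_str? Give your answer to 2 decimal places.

46.33

Var(ȳ_str) = Σₕ Wₕ²(1 − fₕ)sₕ²/nₕ with Wₕ = Nₕ/N, N = 34755.
Private: Wₕ = 0.56282549; term = 0.56282549²·(1 − 0.18751598)·1550000/3668 = 108.75888.
Public: Wₕ = 0.00961013; term = 0.00961013²·(1 − 0.04790419)·800300/16 = 4.3981682.
Nonprofit: Wₕ = 0.42756438; term = 0.42756438²·(1 − 0.01991925)·3359000/296 = 2033.2144.
Sum = 2146.3714.
SE = √(2146.3714) = 46.33.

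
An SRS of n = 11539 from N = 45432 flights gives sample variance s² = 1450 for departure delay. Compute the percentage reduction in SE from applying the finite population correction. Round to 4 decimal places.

f = n/N = 11539/45432 = 0.25398398.
SE_no-fpc = √(s²/n) = 0.35448667; SE_fpc = √((1−f)s²/n) = 0.30617801.
Ratio = √(1−f) = 0.86372219. Reduction = 100·(1 − 0.86372219) = 13.6278%.

13.6278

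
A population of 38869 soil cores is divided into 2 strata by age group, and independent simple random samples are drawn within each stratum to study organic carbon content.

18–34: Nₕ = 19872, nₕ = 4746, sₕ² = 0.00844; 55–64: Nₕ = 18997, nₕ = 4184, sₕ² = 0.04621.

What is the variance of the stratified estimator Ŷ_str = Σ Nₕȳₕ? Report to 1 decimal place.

3642.5

Var(Ŷ_str) = Σₕ Nₕ²(1 − fₕ)sₕ²/nₕ.
18–34: 19872²·(1 − 4746/19872)·0.00844/4746 = 534.54022.
55–64: 18997²·(1 − 4184/18997)·0.04621/4184 = 3107.9379.
Sum = 3642.4781.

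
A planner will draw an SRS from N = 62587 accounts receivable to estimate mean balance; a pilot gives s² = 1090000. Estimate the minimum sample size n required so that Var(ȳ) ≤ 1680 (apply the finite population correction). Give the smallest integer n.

Without fpc, n₀ = s²/D = 1090000/1680 = 648.8095.
With fpc, (1 − n/N)·s²/n ≤ D requires n ≥ n₀/(1 + n₀/N) = 648.8095/(1 + 648.8095/62587) = 642.1526.
Rounding up, n = 643.

643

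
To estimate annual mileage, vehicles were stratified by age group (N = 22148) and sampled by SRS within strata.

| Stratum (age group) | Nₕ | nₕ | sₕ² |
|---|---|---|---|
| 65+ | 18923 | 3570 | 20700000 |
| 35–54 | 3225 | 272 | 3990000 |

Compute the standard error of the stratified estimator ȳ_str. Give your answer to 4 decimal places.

60.9829

Var(ȳ_str) = Σₕ Wₕ²(1 − fₕ)sₕ²/nₕ with Wₕ = Nₕ/N, N = 22148.
65+: Wₕ = 0.85438866; term = 0.85438866²·(1 − 0.18865930)·20700000/3570 = 3434.1269.
35–54: Wₕ = 0.14561134; term = 0.14561134²·(1 − 0.08434109)·3990000/272 = 284.79222.
Sum = 3718.9191.
SE = √(3718.9191) = 60.9829.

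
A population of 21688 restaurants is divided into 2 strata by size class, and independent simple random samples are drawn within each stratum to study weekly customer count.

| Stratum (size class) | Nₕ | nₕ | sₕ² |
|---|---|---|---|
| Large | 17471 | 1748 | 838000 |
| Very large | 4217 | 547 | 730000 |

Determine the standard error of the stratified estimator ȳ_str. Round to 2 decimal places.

Var(ȳ_str) = Σₕ Wₕ²(1 − fₕ)sₕ²/nₕ with Wₕ = Nₕ/N, N = 21688.
Large: Wₕ = 0.80556068; term = 0.80556068²·(1 − 0.10005151)·838000/1748 = 279.97339.
Very large: Wₕ = 0.19443932; term = 0.19443932²·(1 − 0.12971307)·730000/547 = 43.910278.
Sum = 323.88367.
SE = √(323.88367) = 18.00.

18.00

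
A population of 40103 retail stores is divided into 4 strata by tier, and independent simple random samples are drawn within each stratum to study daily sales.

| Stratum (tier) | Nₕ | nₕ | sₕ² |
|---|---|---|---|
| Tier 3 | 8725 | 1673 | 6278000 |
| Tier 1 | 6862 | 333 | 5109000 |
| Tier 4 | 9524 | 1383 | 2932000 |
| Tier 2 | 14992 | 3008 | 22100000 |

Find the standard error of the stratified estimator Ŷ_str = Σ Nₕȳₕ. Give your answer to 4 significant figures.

1.550 × 10^6

Var(Ŷ_str) = Σₕ Nₕ²(1 − fₕ)sₕ²/nₕ.
Tier 3: 8725²·(1 − 1673/8725)·6278000/1673 = 2.3088893 × 10^11.
Tier 1: 6862²·(1 − 333/6862)·5109000/333 = 6.8736759 × 10^11.
Tier 4: 9524²·(1 − 1383/9524)·2932000/1383 = 1.643762 × 10^11.
Tier 2: 14992²·(1 − 3008/14992)·22100000/3008 = 1.3200057 × 10^12.
Sum = 2.4026384 × 10^12.
SE = √(2.4026384 × 10^12) = 1.550 × 10^6.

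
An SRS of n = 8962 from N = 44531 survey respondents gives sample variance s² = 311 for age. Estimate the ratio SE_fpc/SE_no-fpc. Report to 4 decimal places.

f = n/N = 8962/44531 = 0.20125306.
SE_no-fpc = √(s²/n) = 0.18628493; SE_fpc = √((1−f)s²/n) = 0.16648777.
Ratio = √(1−f) = 0.89372643.

0.8937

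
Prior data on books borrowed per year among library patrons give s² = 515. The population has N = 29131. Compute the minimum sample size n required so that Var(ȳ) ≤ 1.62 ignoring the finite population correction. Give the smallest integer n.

318

Without fpc, n₀ = s²/D = 515/1.62 = 317.9012.
Rounding up, n = 318.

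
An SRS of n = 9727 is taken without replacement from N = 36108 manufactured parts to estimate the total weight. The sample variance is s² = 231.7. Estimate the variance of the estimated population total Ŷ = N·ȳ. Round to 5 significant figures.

Var(Ŷ) = N²·Var(ȳ) = N²·(1 − n/N)·s²/n.
f = 9727/36108 = 0.26938629; Var(ȳ) = 0.73061371·231.7/9727 = 0.017403433.
Var(Ŷ) = 36108² · 0.017403433 = 2.2690381 × 10^7.

2.2690 × 10^7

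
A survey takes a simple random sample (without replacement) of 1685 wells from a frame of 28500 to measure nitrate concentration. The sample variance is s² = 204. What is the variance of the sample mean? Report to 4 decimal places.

Under SRS without replacement, Var(ȳ) = (1 − f)·s²/n with f = n/N = 1685/28500 = 0.05912281.
Var(ȳ) = (1 − 0.05912281)·204/1685 = 0.94087719·0.12106825 = 0.11391035.

0.1139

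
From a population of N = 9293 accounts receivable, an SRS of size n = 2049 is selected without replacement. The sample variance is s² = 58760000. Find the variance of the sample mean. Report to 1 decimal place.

Under SRS without replacement, Var(ȳ) = (1 − f)·s²/n with f = n/N = 2049/9293 = 0.22048854.
Var(ȳ) = (1 − 0.22048854)·58760000/2049 = 0.77951146·28677.404 = 22354.365.

22354.4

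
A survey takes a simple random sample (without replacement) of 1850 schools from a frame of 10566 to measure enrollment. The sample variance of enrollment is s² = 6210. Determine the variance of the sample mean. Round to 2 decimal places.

2.77

Under SRS without replacement, Var(ȳ) = (1 − f)·s²/n with f = n/N = 1850/10566 = 0.17508991.
Var(ȳ) = (1 − 0.17508991)·6210/1850 = 0.82491009·3.3567568 = 2.7690225.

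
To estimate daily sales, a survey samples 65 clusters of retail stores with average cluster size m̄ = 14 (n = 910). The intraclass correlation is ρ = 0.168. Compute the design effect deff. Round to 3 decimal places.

deff = 1 + (14 − 1)·0.168 = 1 + 2.184 = 3.184.

3.184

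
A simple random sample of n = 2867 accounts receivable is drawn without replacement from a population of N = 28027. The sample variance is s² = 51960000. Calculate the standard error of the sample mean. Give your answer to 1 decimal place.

127.6

Under SRS without replacement, Var(ȳ) = (1 − f)·s²/n with f = n/N = 2867/28027 = 0.10229422.
Var(ȳ) = (1 − 0.10229422)·51960000/2867 = 0.89770578·18123.474 = 16269.547.
SE(ȳ) = √(16269.547) = 127.6.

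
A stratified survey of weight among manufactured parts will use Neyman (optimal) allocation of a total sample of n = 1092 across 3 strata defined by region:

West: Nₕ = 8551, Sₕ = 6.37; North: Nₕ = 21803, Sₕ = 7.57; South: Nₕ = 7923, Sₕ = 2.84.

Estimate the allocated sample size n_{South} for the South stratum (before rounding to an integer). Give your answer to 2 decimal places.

Neyman allocation: nₕ = n·NₕSₕ / Σⱼ NⱼSⱼ.
Σ NⱼSⱼ = 8551·6.37 + 21803·7.57 + 7923·2.84 = 242019.9.
n_{South} = 1092·7923·2.84 / 242019.9 = 101.53.

101.53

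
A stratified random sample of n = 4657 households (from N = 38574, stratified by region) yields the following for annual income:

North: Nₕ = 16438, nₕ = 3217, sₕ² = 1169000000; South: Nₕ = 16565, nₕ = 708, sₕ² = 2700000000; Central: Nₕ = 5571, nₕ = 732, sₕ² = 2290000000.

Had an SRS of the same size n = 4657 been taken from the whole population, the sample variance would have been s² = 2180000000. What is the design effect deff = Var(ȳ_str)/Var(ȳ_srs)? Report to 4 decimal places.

Var(ȳ_str) = Σ Wₕ²(1−fₕ)sₕ²/nₕ with Wₕ = Nₕ/38574:
  North: (16438/38574)²·(1−3217/16438)·1169000000/3217 = 53074.679
  South: (16565/38574)²·(1−708/16565)·2700000000/708 = 673214.75
  Central: (5571/38574)²·(1−732/5571)·2290000000/732 = 56679.215
  → Var(ȳ_str) = 782968.64.
Var(ȳ_srs) = (1 − 4657/38574)·2180000000/4657 = 411597.77.
deff = 782968.64 / 411597.77 = 1.9023.

1.9023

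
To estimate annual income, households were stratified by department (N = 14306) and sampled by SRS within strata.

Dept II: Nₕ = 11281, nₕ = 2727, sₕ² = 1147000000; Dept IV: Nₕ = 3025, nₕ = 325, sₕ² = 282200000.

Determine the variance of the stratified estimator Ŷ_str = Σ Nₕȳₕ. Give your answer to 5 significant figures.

4.7680 × 10^13

Var(Ŷ_str) = Σₕ Nₕ²(1 − fₕ)sₕ²/nₕ.
Dept II: 11281²·(1 − 2727/11281)·1147000000/2727 = 4.0587764 × 10^13.
Dept IV: 3025²·(1 − 325/3025)·282200000/325 = 7.0919031 × 10^12.
Sum = 4.7679667 × 10^13.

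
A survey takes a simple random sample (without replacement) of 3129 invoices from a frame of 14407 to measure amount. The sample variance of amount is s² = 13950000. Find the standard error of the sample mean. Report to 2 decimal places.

Under SRS without replacement, Var(ȳ) = (1 − f)·s²/n with f = n/N = 3129/14407 = 0.21718609.
Var(ȳ) = (1 − 0.21718609)·13950000/3129 = 0.78281391·4458.2934 = 3490.0141.
SE(ȳ) = √(3490.0141) = 59.08.

59.08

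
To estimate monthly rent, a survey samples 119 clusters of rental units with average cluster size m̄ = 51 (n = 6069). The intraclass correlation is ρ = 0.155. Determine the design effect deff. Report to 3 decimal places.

8.750

deff = 1 + (51 − 1)·0.155 = 1 + 7.75 = 8.75.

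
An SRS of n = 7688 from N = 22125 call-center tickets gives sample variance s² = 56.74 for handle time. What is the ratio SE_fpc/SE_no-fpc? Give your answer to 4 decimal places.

0.8078

f = n/N = 7688/22125 = 0.34748023.
SE_no-fpc = √(s²/n) = 0.085908864; SE_fpc = √((1−f)s²/n) = 0.06939606.
Ratio = √(1−f) = 0.80778696.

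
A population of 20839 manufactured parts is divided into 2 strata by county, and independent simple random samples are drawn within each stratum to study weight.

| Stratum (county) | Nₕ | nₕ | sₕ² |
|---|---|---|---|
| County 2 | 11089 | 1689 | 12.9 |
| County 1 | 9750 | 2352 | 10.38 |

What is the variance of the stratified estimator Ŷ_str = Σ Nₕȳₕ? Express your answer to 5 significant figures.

Var(Ŷ_str) = Σₕ Nₕ²(1 − fₕ)sₕ²/nₕ.
County 2: 11089²·(1 − 1689/11089)·12.9/1689 = 796123.23.
County 1: 9750²·(1 − 2352/9750)·10.38/2352 = 318331.03.
Sum = 1.1144543 × 10^6.

1.1145 × 10^6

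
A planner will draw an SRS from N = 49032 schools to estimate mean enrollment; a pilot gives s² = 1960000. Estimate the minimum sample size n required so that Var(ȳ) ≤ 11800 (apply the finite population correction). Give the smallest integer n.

Without fpc, n₀ = s²/D = 1960000/11800 = 166.1017.
With fpc, (1 − n/N)·s²/n ≤ D requires n ≥ n₀/(1 + n₀/N) = 166.1017/(1 + 166.1017/49032) = 165.5409.
Rounding up, n = 166.

166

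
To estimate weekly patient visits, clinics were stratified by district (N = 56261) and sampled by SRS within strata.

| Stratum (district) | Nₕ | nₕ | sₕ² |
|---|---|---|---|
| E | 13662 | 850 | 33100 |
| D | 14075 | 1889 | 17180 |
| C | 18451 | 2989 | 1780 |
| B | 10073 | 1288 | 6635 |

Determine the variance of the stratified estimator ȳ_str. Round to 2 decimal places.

Var(ȳ_str) = Σₕ Wₕ²(1 − fₕ)sₕ²/nₕ with Wₕ = Nₕ/N, N = 56261.
E: Wₕ = 0.24283251; term = 0.24283251²·(1 − 0.06221637)·33100/850 = 2.1534034.
D: Wₕ = 0.25017330; term = 0.25017330²·(1 − 0.13420959)·17180/1889 = 0.49281723.
C: Wₕ = 0.32795364; term = 0.32795364²·(1 − 0.16199664)·1780/2989 = 0.0536741.
B: Wₕ = 0.17904054; term = 0.17904054²·(1 − 0.12786657)·6635/1288 = 0.14401601.
Sum = 2.8439107.

2.84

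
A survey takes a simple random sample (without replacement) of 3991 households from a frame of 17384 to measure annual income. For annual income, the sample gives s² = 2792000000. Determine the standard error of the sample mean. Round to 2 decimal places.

734.14

Under SRS without replacement, Var(ȳ) = (1 − f)·s²/n with f = n/N = 3991/17384 = 0.22957892.
Var(ȳ) = (1 − 0.22957892)·2792000000/3991 = 0.77042108·699574.04 = 538966.59.
SE(ȳ) = √(538966.59) = 734.14.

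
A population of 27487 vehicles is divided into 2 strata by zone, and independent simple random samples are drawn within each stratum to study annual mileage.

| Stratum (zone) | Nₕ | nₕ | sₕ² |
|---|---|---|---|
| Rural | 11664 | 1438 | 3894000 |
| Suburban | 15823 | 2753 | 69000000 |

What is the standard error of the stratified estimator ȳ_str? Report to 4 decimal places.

Var(ȳ_str) = Σₕ Wₕ²(1 − fₕ)sₕ²/nₕ with Wₕ = Nₕ/N, N = 27487.
Rural: Wₕ = 0.42434605; term = 0.42434605²·(1 − 0.12328532)·3894000/1438 = 427.49956.
Suburban: Wₕ = 0.57565395; term = 0.57565395²·(1 − 0.17398723)·69000000/2753 = 6860.4501.
Sum = 7287.9497.
SE = √(7287.9497) = 85.3695.

85.3695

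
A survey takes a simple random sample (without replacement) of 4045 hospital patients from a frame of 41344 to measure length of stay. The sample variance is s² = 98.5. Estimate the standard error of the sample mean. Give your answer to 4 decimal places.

0.1482

Under SRS without replacement, Var(ȳ) = (1 − f)·s²/n with f = n/N = 4045/41344 = 0.09783765.
Var(ȳ) = (1 − 0.09783765)·98.5/4045 = 0.90216235·0.024351051 = 0.021968601.
SE(ȳ) = √(0.021968601) = 0.1482.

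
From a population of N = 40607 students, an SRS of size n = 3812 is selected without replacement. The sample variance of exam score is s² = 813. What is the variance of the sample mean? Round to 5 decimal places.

0.19325

Under SRS without replacement, Var(ȳ) = (1 − f)·s²/n with f = n/N = 3812/40607 = 0.09387544.
Var(ȳ) = (1 − 0.09387544)·813/3812 = 0.90612456·0.21327387 = 0.19325269.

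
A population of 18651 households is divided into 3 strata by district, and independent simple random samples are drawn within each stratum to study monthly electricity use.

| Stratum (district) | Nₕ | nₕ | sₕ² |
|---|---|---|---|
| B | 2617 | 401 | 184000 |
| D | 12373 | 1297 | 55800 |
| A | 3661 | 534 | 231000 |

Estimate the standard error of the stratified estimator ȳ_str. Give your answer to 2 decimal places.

6.23

Var(ȳ_str) = Σₕ Wₕ²(1 − fₕ)sₕ²/nₕ with Wₕ = Nₕ/N, N = 18651.
B: Wₕ = 0.14031419; term = 0.14031419²·(1 − 0.15322889)·184000/401 = 7.6496697.
D: Wₕ = 0.66339606; term = 0.66339606²·(1 − 0.10482502)·55800/1297 = 16.949151.
A: Wₕ = 0.19628974; term = 0.19628974²·(1 − 0.14586179)·231000/534 = 14.2362.
Sum = 38.835021.
SE = √(38.835021) = 6.23.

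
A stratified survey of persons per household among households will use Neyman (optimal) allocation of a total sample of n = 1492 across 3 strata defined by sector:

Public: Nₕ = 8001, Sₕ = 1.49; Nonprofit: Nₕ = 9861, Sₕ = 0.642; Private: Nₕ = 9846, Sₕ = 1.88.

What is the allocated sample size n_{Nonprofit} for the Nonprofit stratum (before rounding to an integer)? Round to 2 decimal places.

256.93

Neyman allocation: nₕ = n·NₕSₕ / Σⱼ NⱼSⱼ.
Σ NⱼSⱼ = 8001·1.49 + 9861·0.642 + 9846·1.88 = 36762.732.
n_{Nonprofit} = 1492·9861·0.642 / 36762.732 = 256.93.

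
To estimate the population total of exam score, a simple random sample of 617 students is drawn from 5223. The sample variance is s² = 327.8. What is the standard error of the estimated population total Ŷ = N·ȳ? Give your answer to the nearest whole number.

Var(Ŷ) = N²·Var(ȳ) = N²·(1 − n/N)·s²/n.
f = 617/5223 = 0.11813134; Var(ȳ) = 0.88186866·327.8/617 = 0.46851952.
Var(Ŷ) = 5223² · 0.46851952 = 1.2781086 × 10^7.
SE(Ŷ) = √(1.2781086 × 10^7) = 3575.

3575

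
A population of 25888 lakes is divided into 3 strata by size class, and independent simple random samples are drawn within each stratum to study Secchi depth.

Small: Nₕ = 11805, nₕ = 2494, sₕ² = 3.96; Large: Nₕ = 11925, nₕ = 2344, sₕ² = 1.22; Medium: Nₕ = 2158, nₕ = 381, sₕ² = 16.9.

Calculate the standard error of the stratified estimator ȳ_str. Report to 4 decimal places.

0.0246

Var(ȳ_str) = Σₕ Wₕ²(1 − fₕ)sₕ²/nₕ with Wₕ = Nₕ/N, N = 25888.
Small: Wₕ = 0.45600278; term = 0.45600278²·(1 − 0.21126641)·3.96/2494 = 2.6041384 × 10^-4.
Large: Wₕ = 0.46063813; term = 0.46063813²·(1 − 0.19656184)·1.22/2344 = 8.8730811 × 10^-5.
Medium: Wₕ = 0.08335909; term = 0.08335909²·(1 − 0.17655236)·16.9/381 = 2.53807 × 10^-4.
Sum = 6.0295165 × 10^-4.
SE = √(6.0295165 × 10^-4) = 0.0246.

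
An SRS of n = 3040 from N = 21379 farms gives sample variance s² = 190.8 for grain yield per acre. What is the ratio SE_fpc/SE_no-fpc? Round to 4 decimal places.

f = n/N = 3040/21379 = 0.14219561.
SE_no-fpc = √(s²/n) = 0.25052576; SE_fpc = √((1−f)s²/n) = 0.23203127.
Ratio = √(1−f) = 0.92617730.

0.9262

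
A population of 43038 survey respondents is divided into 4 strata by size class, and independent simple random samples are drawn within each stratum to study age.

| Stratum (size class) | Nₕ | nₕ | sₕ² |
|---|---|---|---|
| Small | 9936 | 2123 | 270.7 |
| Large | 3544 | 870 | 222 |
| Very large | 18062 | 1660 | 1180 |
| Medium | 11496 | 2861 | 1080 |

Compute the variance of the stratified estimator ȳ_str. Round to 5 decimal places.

Var(ȳ_str) = Σₕ Wₕ²(1 − fₕ)sₕ²/nₕ with Wₕ = Nₕ/N, N = 43038.
Small: Wₕ = 0.23086575; term = 0.23086575²·(1 − 0.21366747)·270.7/2123 = 0.0053439638.
Large: Wₕ = 0.08234583; term = 0.08234583²·(1 − 0.24548533)·222/870 = 0.0013055234.
Very large: Wₕ = 0.41967564; term = 0.41967564²·(1 − 0.09190566)·1180/1660 = 0.11369265.
Medium: Wₕ = 0.26711278; term = 0.26711278²·(1 − 0.24886917)·1080/2861 = 0.020230696.
Sum = 0.14057283.

0.14057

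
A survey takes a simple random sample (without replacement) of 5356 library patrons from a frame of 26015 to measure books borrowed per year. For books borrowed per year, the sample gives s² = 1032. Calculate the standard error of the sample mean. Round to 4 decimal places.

0.3912

Under SRS without replacement, Var(ȳ) = (1 − f)·s²/n with f = n/N = 5356/26015 = 0.20588122.
Var(ȳ) = (1 − 0.20588122)·1032/5356 = 0.79411878·0.19268111 = 0.15301168.
SE(ȳ) = √(0.15301168) = 0.3912.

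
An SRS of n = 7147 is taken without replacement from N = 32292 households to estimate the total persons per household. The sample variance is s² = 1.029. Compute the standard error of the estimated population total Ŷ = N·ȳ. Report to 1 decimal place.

341.9

Var(Ŷ) = N²·Var(ȳ) = N²·(1 − n/N)·s²/n.
f = 7147/32292 = 0.22132417; Var(ȳ) = 0.77867583·1.029/7147 = 1.1211102 × 10^-4.
Var(Ŷ) = 32292² · (1.1211102 × 10^-4) = 116906.37.
SE(Ŷ) = √(116906.37) = 341.9.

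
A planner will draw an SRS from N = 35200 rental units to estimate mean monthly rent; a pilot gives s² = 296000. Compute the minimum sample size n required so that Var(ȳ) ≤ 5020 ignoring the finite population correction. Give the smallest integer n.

59

Without fpc, n₀ = s²/D = 296000/5020 = 58.9641.
Rounding up, n = 59.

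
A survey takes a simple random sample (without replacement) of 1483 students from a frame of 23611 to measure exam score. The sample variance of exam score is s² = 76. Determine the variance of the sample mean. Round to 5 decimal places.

Under SRS without replacement, Var(ȳ) = (1 − f)·s²/n with f = n/N = 1483/23611 = 0.06280971.
Var(ȳ) = (1 − 0.06280971)·76/1483 = 0.93719029·0.051247471 = 0.048028633.

0.04803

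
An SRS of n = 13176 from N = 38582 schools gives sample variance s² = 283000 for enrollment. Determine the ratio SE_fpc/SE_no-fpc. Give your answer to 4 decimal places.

f = n/N = 13176/38582 = 0.34150640.
SE_no-fpc = √(s²/n) = 4.6344844; SE_fpc = √((1−f)s²/n) = 3.7607737.
Ratio = √(1−f) = 0.81147618.

0.8115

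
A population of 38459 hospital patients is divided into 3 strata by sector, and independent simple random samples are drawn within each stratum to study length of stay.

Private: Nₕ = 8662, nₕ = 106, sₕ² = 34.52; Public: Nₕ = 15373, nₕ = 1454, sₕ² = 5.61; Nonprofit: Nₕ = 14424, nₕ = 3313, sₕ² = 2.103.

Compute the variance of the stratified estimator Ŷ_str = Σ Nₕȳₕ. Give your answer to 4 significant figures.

2.506 × 10^7

Var(Ŷ_str) = Σₕ Nₕ²(1 − fₕ)sₕ²/nₕ.
Private: 8662²·(1 − 106/8662)·34.52/106 = 2.4135365 × 10^7.
Public: 15373²·(1 − 1454/15373)·5.61/1454 = 825591.32.
Nonprofit: 14424²·(1 − 3313/14424)·2.103/3313 = 101731.79.
Sum = 2.5062688 × 10^7.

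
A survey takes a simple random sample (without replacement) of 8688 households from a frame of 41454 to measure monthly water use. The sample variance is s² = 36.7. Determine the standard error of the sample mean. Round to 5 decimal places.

0.05778

Under SRS without replacement, Var(ȳ) = (1 − f)·s²/n with f = n/N = 8688/41454 = 0.20958171.
Var(ȳ) = (1 − 0.20958171)·36.7/8688 = 0.79041829·0.0042242173 = 0.0033388986.
SE(ȳ) = √(0.0033388986) = 0.05778.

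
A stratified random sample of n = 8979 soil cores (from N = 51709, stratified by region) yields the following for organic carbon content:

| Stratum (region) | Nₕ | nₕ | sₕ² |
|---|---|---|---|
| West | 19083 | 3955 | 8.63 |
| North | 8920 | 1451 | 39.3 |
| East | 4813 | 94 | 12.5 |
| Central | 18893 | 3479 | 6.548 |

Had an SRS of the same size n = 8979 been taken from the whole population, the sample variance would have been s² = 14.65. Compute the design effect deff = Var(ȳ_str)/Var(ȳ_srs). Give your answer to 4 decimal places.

Var(ȳ_str) = Σ Wₕ²(1−fₕ)sₕ²/nₕ with Wₕ = Nₕ/51709:
  West: (19083/51709)²·(1−3955/19083)·8.63/3955 = 2.3559181 × 10^-4
  North: (8920/51709)²·(1−1451/8920)·39.3/1451 = 6.7487008 × 10^-4
  East: (4813/51709)²·(1−94/4813)·12.5/94 = 0.0011295767
  Central: (18893/51709)²·(1−3479/18893)·6.548/3479 = 2.0499263 × 10^-4
  → Var(ȳ_str) = 0.0022450312.
Var(ȳ_srs) = (1 − 8979/51709)·14.65/8979 = 0.0013482686.
deff = 0.0022450312 / 0.0013482686 = 1.6651.

1.6651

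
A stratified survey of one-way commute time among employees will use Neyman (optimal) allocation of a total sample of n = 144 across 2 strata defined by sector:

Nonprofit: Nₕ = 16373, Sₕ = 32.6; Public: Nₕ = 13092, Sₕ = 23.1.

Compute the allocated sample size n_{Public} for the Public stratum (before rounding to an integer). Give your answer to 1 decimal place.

Neyman allocation: nₕ = n·NₕSₕ / Σⱼ NⱼSⱼ.
Σ NⱼSⱼ = 16373·32.6 + 13092·23.1 = 836185.
n_{Public} = 144·13092·23.1 / 836185 = 52.1.

52.1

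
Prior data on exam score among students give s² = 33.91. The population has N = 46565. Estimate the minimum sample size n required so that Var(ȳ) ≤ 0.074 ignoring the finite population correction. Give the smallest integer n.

Without fpc, n₀ = s²/D = 33.91/0.074 = 458.2432.
Rounding up, n = 459.

459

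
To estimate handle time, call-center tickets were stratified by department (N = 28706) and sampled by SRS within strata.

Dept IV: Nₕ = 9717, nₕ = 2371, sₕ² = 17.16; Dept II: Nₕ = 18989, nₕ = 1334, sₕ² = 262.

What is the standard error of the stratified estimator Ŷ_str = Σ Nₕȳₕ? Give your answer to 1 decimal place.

8146.2

Var(Ŷ_str) = Σₕ Nₕ²(1 − fₕ)sₕ²/nₕ.
Dept IV: 9717²·(1 − 2371/9717)·17.16/2371 = 516617.19.
Dept II: 18989²·(1 − 1334/18989)·262/1334 = 6.5843859 × 10^7.
Sum = 6.6360476 × 10^7.
SE = √(6.6360476 × 10^7) = 8146.2.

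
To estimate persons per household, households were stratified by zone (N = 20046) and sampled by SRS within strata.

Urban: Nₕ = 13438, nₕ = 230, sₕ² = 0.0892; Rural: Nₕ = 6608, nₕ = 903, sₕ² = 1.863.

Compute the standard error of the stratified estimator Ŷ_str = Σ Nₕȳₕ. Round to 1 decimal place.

Var(Ŷ_str) = Σₕ Nₕ²(1 − fₕ)sₕ²/nₕ.
Urban: 13438²·(1 − 230/13438)·0.0892/230 = 68834.905.
Rural: 6608²·(1 − 903/6608)·1.863/903 = 77776.928.
Sum = 146611.83.
SE = √(146611.83) = 382.9.

382.9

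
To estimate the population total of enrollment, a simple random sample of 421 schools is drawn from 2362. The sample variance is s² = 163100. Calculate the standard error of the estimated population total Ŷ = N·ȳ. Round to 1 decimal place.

Var(Ŷ) = N²·Var(ȳ) = N²·(1 − n/N)·s²/n.
f = 421/2362 = 0.17823878; Var(ȳ) = 0.82176122·163100/421 = 318.35928.
Var(Ŷ) = 2362² · 318.35928 = 1.7761404 × 10^9.
SE(Ŷ) = √(1.7761404 × 10^9) = 42144.3.

42144.3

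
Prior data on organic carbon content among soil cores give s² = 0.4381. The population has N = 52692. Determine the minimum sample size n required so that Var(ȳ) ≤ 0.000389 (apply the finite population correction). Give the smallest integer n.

Without fpc, n₀ = s²/D = 0.4381/0.000389 = 1126.2211.
With fpc, (1 − n/N)·s²/n ≤ D requires n ≥ n₀/(1 + n₀/N) = 1126.2211/(1 + 1126.2211/52692) = 1102.6534.
Rounding up, n = 1103.

1103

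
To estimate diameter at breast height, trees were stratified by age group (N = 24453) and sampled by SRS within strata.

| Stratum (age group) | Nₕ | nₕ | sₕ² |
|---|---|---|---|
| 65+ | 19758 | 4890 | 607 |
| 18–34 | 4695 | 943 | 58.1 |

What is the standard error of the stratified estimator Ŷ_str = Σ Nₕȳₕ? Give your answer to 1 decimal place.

6127.8

Var(Ŷ_str) = Σₕ Nₕ²(1 − fₕ)sₕ²/nₕ.
65+: 19758²·(1 − 4890/19758)·607/4890 = 3.6464928 × 10^7.
18–34: 4695²·(1 − 943/4695)·58.1/943 = 1.0853326 × 10^6.
Sum = 3.7550261 × 10^7.
SE = √(3.7550261 × 10^7) = 6127.8.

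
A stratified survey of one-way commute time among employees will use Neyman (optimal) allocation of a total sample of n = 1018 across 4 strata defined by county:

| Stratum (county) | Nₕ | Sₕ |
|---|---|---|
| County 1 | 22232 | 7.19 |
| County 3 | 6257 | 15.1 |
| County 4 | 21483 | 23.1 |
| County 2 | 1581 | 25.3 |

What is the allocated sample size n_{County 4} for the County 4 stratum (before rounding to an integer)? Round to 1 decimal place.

639.0

Neyman allocation: nₕ = n·NₕSₕ / Σⱼ NⱼSⱼ.
Σ NⱼSⱼ = 22232·7.19 + 6257·15.1 + 21483·23.1 + 1581·25.3 = 790585.38.
n_{County 4} = 1018·21483·23.1 / 790585.38 = 639.0.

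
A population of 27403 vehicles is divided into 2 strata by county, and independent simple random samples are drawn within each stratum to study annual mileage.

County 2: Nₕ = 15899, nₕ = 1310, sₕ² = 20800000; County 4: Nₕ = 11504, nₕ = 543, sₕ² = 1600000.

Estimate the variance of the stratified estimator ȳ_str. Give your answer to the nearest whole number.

Var(ȳ_str) = Σₕ Wₕ²(1 − fₕ)sₕ²/nₕ with Wₕ = Nₕ/N, N = 27403.
County 2: Wₕ = 0.58019195; term = 0.58019195²·(1 − 0.08239512)·20800000/1310 = 4904.4595.
County 4: Wₕ = 0.41980805; term = 0.41980805²·(1 − 0.04720097)·1600000/543 = 494.79236.
Sum = 5399.2519.

5399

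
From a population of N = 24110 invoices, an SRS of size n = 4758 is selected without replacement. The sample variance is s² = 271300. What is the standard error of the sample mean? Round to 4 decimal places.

Under SRS without replacement, Var(ȳ) = (1 − f)·s²/n with f = n/N = 4758/24110 = 0.19734550.
Var(ȳ) = (1 − 0.19734550)·271300/4758 = 0.80265450·57.019756 = 45.767164.
SE(ȳ) = √(45.767164) = 6.7651.

6.7651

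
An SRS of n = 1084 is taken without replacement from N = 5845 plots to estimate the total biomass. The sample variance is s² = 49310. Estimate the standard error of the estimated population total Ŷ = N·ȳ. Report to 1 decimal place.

Var(Ŷ) = N²·Var(ȳ) = N²·(1 − n/N)·s²/n.
f = 1084/5845 = 0.18545766; Var(ȳ) = 0.81454234·49310/1084 = 37.05266.
Var(Ŷ) = 5845² · 37.05266 = 1.265868 × 10^9.
SE(Ŷ) = √(1.265868 × 10^9) = 35579.0.

35579.0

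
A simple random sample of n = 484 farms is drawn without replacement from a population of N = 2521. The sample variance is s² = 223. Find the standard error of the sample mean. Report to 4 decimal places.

Under SRS without replacement, Var(ȳ) = (1 − f)·s²/n with f = n/N = 484/2521 = 0.19198731.
Var(ȳ) = (1 − 0.19198731)·223/484 = 0.80801269·0.4607438 = 0.37228684.
SE(ȳ) = √(0.37228684) = 0.6102.

0.6102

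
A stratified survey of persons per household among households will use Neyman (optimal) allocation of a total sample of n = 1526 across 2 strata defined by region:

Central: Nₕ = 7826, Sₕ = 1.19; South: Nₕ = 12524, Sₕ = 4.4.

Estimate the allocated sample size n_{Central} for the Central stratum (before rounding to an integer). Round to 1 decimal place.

220.6

Neyman allocation: nₕ = n·NₕSₕ / Σⱼ NⱼSⱼ.
Σ NⱼSⱼ = 7826·1.19 + 12524·4.4 = 64418.54.
n_{Central} = 1526·7826·1.19 / 64418.54 = 220.6.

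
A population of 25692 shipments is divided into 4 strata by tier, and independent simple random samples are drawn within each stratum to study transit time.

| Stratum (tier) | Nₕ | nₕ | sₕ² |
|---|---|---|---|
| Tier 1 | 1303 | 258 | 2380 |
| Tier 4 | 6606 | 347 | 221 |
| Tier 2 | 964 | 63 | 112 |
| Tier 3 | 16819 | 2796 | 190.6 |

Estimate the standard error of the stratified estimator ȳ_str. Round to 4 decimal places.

Var(ȳ_str) = Σₕ Wₕ²(1 − fₕ)sₕ²/nₕ with Wₕ = Nₕ/N, N = 25692.
Tier 1: Wₕ = 0.05071618; term = 0.05071618²·(1 − 0.19800460)·2380/258 = 0.01902927.
Tier 4: Wₕ = 0.25712284; term = 0.25712284²·(1 − 0.05252800)·221/347 = 0.039894267.
Tier 2: Wₕ = 0.03752141; term = 0.03752141²·(1 − 0.06535270)·112/63 = 0.0023392868.
Tier 3: Wₕ = 0.65463958; term = 0.65463958²·(1 − 0.16624056)·190.6/2796 = 0.024357404.
Sum = 0.085620228.
SE = √(0.085620228) = 0.2926.

0.2926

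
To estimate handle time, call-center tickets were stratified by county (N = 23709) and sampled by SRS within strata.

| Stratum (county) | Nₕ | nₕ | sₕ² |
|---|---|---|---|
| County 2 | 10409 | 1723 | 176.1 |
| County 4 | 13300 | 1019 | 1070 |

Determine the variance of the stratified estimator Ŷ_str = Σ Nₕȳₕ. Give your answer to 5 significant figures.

Var(Ŷ_str) = Σₕ Nₕ²(1 − fₕ)sₕ²/nₕ.
County 2: 10409²·(1 − 1723/10409)·176.1/1723 = 9.2406583 × 10^6.
County 4: 13300²·(1 − 1019/13300)·1070/1019 = 1.7151218 × 10^8.
Sum = 1.8075284 × 10^8.

1.8075 × 10^8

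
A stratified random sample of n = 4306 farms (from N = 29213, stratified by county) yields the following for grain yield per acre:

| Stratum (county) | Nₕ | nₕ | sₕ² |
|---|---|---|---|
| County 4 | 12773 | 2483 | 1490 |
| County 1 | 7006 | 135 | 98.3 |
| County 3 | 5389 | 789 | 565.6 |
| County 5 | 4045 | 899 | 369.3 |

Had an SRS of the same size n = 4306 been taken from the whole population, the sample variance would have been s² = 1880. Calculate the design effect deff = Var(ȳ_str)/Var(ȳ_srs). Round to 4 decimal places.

Var(ȳ_str) = Σ Wₕ²(1−fₕ)sₕ²/nₕ with Wₕ = Nₕ/29213:
  County 4: (12773/29213)²·(1−2483/12773)·1490/2483 = 0.092419905
  County 1: (7006/29213)²·(1−135/7006)·98.3/135 = 0.041073103
  County 3: (5389/29213)²·(1−789/5389)·565.6/789 = 0.020823134
  County 5: (4045/29213)²·(1−899/4045)·369.3/899 = 0.0061255423
  → Var(ȳ_str) = 0.16044168.
Var(ȳ_srs) = (1 − 4306/29213)·1880/4306 = 0.37224518.
deff = 0.16044168 / 0.37224518 = 0.4310.

0.4310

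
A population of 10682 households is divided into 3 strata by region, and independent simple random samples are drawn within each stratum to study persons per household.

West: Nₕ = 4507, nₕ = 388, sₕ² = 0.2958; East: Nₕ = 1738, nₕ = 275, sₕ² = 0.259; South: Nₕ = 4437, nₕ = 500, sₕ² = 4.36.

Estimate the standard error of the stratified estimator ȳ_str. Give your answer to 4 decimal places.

0.0385

Var(ȳ_str) = Σₕ Wₕ²(1 − fₕ)sₕ²/nₕ with Wₕ = Nₕ/N, N = 10682.
West: Wₕ = 0.42192473; term = 0.42192473²·(1 − 0.08608831)·0.2958/388 = 1.2403397 × 10^-4.
East: Wₕ = 0.16270361; term = 0.16270361²·(1 − 0.15822785)·0.259/275 = 2.0987273 × 10^-5.
South: Wₕ = 0.41537165; term = 0.41537165²·(1 − 0.11268875)·4.36/500 = 0.0013349536.
Sum = 0.0014799748.
SE = √(0.0014799748) = 0.0385.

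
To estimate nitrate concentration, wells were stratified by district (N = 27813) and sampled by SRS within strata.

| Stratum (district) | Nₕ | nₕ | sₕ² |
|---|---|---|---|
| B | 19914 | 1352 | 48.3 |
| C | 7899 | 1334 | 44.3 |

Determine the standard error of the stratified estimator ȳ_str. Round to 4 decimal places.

Var(ȳ_str) = Σₕ Wₕ²(1 − fₕ)sₕ²/nₕ with Wₕ = Nₕ/N, N = 27813.
B: Wₕ = 0.71599612; term = 0.71599612²·(1 − 0.06789194)·48.3/1352 = 0.017070964.
C: Wₕ = 0.28400388; term = 0.28400388²·(1 − 0.16888214)·44.3/1334 = 0.0022261738.
Sum = 0.019297138.
SE = √(0.019297138) = 0.1389.

0.1389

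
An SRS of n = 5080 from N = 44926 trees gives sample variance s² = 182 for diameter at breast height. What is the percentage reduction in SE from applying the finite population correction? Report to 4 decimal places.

5.8233

f = n/N = 5080/44926 = 0.11307483.
SE_no-fpc = √(s²/n) = 0.18927961; SE_fpc = √((1−f)s²/n) = 0.1782573.
Ratio = √(1−f) = 0.94176704. Reduction = 100·(1 − 0.94176704) = 5.8233%.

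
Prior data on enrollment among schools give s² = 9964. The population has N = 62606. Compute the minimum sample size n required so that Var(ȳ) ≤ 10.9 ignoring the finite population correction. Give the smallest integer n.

915

Without fpc, n₀ = s²/D = 9964/10.9 = 914.1284.
Rounding up, n = 915.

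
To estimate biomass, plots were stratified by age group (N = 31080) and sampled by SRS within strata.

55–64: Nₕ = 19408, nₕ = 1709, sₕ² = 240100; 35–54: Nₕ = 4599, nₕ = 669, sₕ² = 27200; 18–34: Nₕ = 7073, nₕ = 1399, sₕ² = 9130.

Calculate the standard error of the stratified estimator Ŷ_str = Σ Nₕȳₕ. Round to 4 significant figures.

221900

Var(Ŷ_str) = Σₕ Nₕ²(1 − fₕ)sₕ²/nₕ.
55–64: 19408²·(1 − 1709/19408)·240100/1709 = 4.8259144 × 10^10.
35–54: 4599²·(1 − 669/4599)·27200/669 = 7.3485008 × 10^8.
18–34: 7073²·(1 − 1399/7073)·9130/1399 = 2.6190636 × 10^8.
Sum = 4.92559 × 10^10.
SE = √(4.92559 × 10^10) = 221900.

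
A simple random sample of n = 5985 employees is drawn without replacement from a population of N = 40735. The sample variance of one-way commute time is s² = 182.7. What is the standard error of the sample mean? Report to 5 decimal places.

0.16137

Under SRS without replacement, Var(ȳ) = (1 − f)·s²/n with f = n/N = 5985/40735 = 0.14692525.
Var(ȳ) = (1 − 0.14692525)·182.7/5985 = 0.85307475·0.030526316 = 0.026041229.
SE(ȳ) = √(0.026041229) = 0.16137.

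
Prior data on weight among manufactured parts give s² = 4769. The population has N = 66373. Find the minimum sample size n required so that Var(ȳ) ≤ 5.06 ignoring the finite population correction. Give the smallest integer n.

Without fpc, n₀ = s²/D = 4769/5.06 = 942.4901.
Rounding up, n = 943.

943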